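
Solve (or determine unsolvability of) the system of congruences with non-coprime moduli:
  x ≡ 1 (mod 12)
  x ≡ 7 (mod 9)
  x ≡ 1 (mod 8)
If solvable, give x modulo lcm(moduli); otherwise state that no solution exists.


Moduli 12, 9, 8 are not pairwise coprime, so CRT works modulo lcm(m_i) when all pairwise compatibility conditions hold.
Pairwise compatibility: gcd(m_i, m_j) must divide a_i - a_j for every pair.
Merge one congruence at a time:
  Start: x ≡ 1 (mod 12).
  Combine with x ≡ 7 (mod 9): gcd(12, 9) = 3; 7 - 1 = 6, which IS divisible by 3, so compatible.
    Write x = 1 + 12·t and substitute into x ≡ 7 (mod 9): 12·t ≡ 7 − 1 = 6 (mod 9).
    Divide the congruence (and modulus) by g = 3: 4·t ≡ 2 (mod 3).
    Reduce coefficients mod 3: 1·t ≡ 2 (mod 3).
    So t ≡ 2 (mod 3).
    Then x = 1 + 12·2 = 25, valid modulo lcm(12, 9) = 36: x ≡ 25 (mod 36).
  Combine with x ≡ 1 (mod 8): gcd(36, 8) = 4; 1 - 25 = -24, which IS divisible by 4, so compatible.
    Write x = 25 + 36·t and substitute into x ≡ 1 (mod 8): 36·t ≡ 1 − 25 = -24 (mod 8).
    Divide the congruence (and modulus) by g = 4: 9·t ≡ -6 (mod 2).
    Reduce coefficients mod 2: 1·t ≡ 0 (mod 2).
    So t ≡ 0 (mod 2).
    Then x = 25 + 36·0 = 25, valid modulo lcm(36, 8) = 72: x ≡ 25 (mod 72).
Verify: 25 mod 12 = 1, 25 mod 9 = 7, 25 mod 8 = 1.

x ≡ 25 (mod 72).


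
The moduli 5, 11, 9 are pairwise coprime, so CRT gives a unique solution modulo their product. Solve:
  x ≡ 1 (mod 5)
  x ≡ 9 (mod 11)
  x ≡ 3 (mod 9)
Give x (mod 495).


Moduli 5, 11, 9 are pairwise coprime; by CRT there is a unique solution modulo M = 5 · 11 · 9 = 495.
Solve pairwise, accumulating the modulus:
  Start with x ≡ 1 (mod 5).
  Combine with x ≡ 9 (mod 11): since gcd(5, 11) = 1, we get a unique residue mod 55.
    Write x = 1 + 5·t and substitute into x ≡ 9 (mod 11): 5·t ≡ 9 − 1 = 8 (mod 11).
    The inverse of 5 mod 11 is 9 (since 5·9 = 45 = 4·11 + 1), so t ≡ 9·8 = 72 ≡ 6 (mod 11).
    Then x = 1 + 5·6 = 31, valid modulo lcm(5, 11) = 55: x ≡ 31 (mod 55).
  Combine with x ≡ 3 (mod 9): since gcd(55, 9) = 1, we get a unique residue mod 495.
    Write x = 31 + 55·t and substitute into x ≡ 3 (mod 9): 55·t ≡ 3 − 31 = -28 (mod 9).
    Reduce coefficients mod 9: 1·t ≡ 8 (mod 9).
    So t ≡ 8 (mod 9).
    Then x = 31 + 55·8 = 471, valid modulo lcm(55, 9) = 495: x ≡ 471 (mod 495).
Verify: 471 mod 5 = 1 ✓, 471 mod 11 = 9 ✓, 471 mod 9 = 3 ✓.

x ≡ 471 (mod 495).


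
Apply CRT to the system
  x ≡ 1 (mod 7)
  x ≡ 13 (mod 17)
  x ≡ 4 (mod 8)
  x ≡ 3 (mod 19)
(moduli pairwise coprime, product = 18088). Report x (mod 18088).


Product of moduli M = 7 · 17 · 8 · 19 = 18088.
Merge one congruence at a time:
  Start: x ≡ 1 (mod 7).
  Combine with x ≡ 13 (mod 17); new modulus lcm = 119.
    Write x = 1 + 7·t and substitute into x ≡ 13 (mod 17): 7·t ≡ 13 − 1 = 12 (mod 17).
    The inverse of 7 mod 17 is 5 (since 7·5 = 35 = 2·17 + 1), so t ≡ 5·12 = 60 ≡ 9 (mod 17).
    Then x = 1 + 7·9 = 64, valid modulo lcm(7, 17) = 119: x ≡ 64 (mod 119).
  Combine with x ≡ 4 (mod 8); new modulus lcm = 952.
    Write x = 64 + 119·t and substitute into x ≡ 4 (mod 8): 119·t ≡ 4 − 64 = -60 (mod 8).
    Reduce coefficients mod 8: 7·t ≡ 4 (mod 8).
    The inverse of 7 mod 8 is 7 (since 7·7 = 49 = 6·8 + 1), so t ≡ 7·4 = 28 ≡ 4 (mod 8).
    Then x = 64 + 119·4 = 540, valid modulo lcm(119, 8) = 952: x ≡ 540 (mod 952).
  Combine with x ≡ 3 (mod 19); new modulus lcm = 18088.
    Write x = 540 + 952·t and substitute into x ≡ 3 (mod 19): 952·t ≡ 3 − 540 = -537 (mod 19).
    Reduce coefficients mod 19: 2·t ≡ 14 (mod 19).
    The inverse of 2 mod 19 is 10 (since 2·10 = 20 = 1·19 + 1), so t ≡ 10·14 = 140 ≡ 7 (mod 19).
    Then x = 540 + 952·7 = 7204, valid modulo lcm(952, 19) = 18088: x ≡ 7204 (mod 18088).
Verify against each original: 7204 mod 7 = 1, 7204 mod 17 = 13, 7204 mod 8 = 4, 7204 mod 19 = 3.

x ≡ 7204 (mod 18088).


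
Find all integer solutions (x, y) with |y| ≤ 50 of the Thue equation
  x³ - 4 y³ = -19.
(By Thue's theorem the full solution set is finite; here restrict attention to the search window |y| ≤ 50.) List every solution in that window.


The equation is x³ - 4y³ = -19. For fixed y, x³ = 4·y³ − 19, so a solution requires the RHS to be a perfect cube.
Strategy: iterate y from -50 to 50, compute RHS = 4·y³ − 19, and check whether it is a (positive or negative) perfect cube.
Check small values of y:
  y = 0: RHS = -19 is not a perfect cube.
  y = 1: RHS = -15 is not a perfect cube.
  y = -1: RHS = -23 is not a perfect cube.
  y = 2: RHS = 13 is not a perfect cube.
  y = -2: RHS = -51 is not a perfect cube.
  y = 3: RHS = 89 is not a perfect cube.
  y = -3: RHS = -127 is not a perfect cube.
Continuing the search up to |y| = 50 finds no solutions either.
No (x, y) in the scanned range satisfies the equation.

No integer solutions with |y| ≤ 50.


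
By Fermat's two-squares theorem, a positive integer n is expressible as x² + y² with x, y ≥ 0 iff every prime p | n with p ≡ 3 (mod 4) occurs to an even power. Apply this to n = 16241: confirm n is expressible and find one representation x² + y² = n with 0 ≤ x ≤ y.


Step 1: Factor n = 16241 = 109 · 149.
Step 2: Check the mod-4 condition on each prime factor: 109 ≡ 1 (mod 4), exponent 1; 149 ≡ 1 (mod 4), exponent 1.
All primes ≡ 3 (mod 4) appear to even exponent (or don't appear), so by the two-squares theorem n IS expressible as a sum of two squares.
Step 3: Build a representation. Here n = 109 · 149 is a product of primes ≡ 1 (mod 4). Each prime p ≡ 1 (mod 4) is itself a sum of two squares; find a² by testing p − a² for a perfect square:
  109: 109 − 1² = 108, 109 − 2² = 105, 109 − 3² = 100 = 10² ⇒ 109 = 3² + 10².
  149: 149 − 1² = 148, 149 − 2² = 145, 149 − 3² = 140, 149 − 4² = 133, 149 − 5² = 124, 149 − 6² = 113, 149 − 7² = 100 = 10² ⇒ 149 = 7² + 10².
  Combine using the Brahmagupta–Fibonacci identity (a² + b²)(c² + d²) = (ac − bd)² + (ad + bc)² = (ac + bd)² + (ad − bc)²:
  109 · 149 = 16241: from (3² + 10²)(7² + 10²), take (3·7 − 10·10, 3·10 + 10·7) = (21 − 100, 30 + 70) = (-79, 100); dropping signs (only squares matter) gives (79, 100); check 79² + 100² = 6241 + 10000 = 16241 ✓.
Step 4: Order so x ≤ y and verify: 79² + 100² = 6241 + 10000 = 16241 = n. ✓

n = 16241 = 79² + 100² (one valid representation with x ≤ y).


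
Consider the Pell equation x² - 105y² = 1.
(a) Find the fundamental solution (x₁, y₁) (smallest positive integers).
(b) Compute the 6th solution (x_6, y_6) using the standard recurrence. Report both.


Step 1: Find the fundamental solution (x₁, y₁) of x² - 105y² = 1.
  Expand √105 as a continued fraction. a₀ = ⌊√105⌋ = 10; iterate m_{k+1} = d_k·a_k − m_k, d_{k+1} = (105 − m_{k+1}²)/d_k, a_{k+1} = ⌊(a₀ + m_{k+1})/d_{k+1}⌋ (starting m₀ = 0, d₀ = 1), with convergents p_k = a_k·p_{k-1} + p_{k-2}, q_k = a_k·q_{k-1} + q_{k-2} (p₋₁ = 1, q₋₁ = 0):
  k = 0: a₀ = 10; p₀/q₀ = 10/1; p₀² − 105·q₀² = 100 − 105 = -5.
  k = 1: m = 10, d = 5, a = ⌊(10 + 10)/5⌋ = 4; p/q = (4·10 + 1)/(4·1 + 0) = 41/4; p² − 105·q² = 1681 − 1680 = 1.
  The first convergent with p² − 105·q² = 1 gives the fundamental solution (x₁, y₁) = (41, 4).
Step 2: Apply the recurrence (x_{n+1}, y_{n+1}) = (x₁x_n + 105y₁y_n, x₁y_n + y₁x_n) repeatedly.
  From (x_1, y_1) = (41, 4): x_2 = 41·41 + 105·4·4 = 3361; y_2 = 41·4 + 4·41 = 328.
  From (x_2, y_2) = (3361, 328): x_3 = 41·3361 + 105·4·328 = 275561; y_3 = 41·328 + 4·3361 = 26892.
  From (x_3, y_3) = (275561, 26892): x_4 = 41·275561 + 105·4·26892 = 22592641; y_4 = 41·26892 + 4·275561 = 2204816.
  From (x_4, y_4) = (22592641, 2204816): x_5 = 41·22592641 + 105·4·2204816 = 1852321001; y_5 = 41·2204816 + 4·22592641 = 180768020.
  From (x_5, y_5) = (1852321001, 180768020): x_6 = 41·1852321001 + 105·4·180768020 = 151867729441; y_6 = 41·180768020 + 4·1852321001 = 14820772824.
Step 3: Verify x_6² - 105·y_6² = 23063807245564778172481 - 23063807245564778172480 = 1 (should be 1). ✓

(x_1, y_1) = (41, 4); (x_6, y_6) = (151867729441, 14820772824).


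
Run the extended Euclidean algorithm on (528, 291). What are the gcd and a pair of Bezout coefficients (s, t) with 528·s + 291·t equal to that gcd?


Euclidean algorithm on (528, 291) — divide until remainder is 0:
  528 = 1 · 291 + 237
  291 = 1 · 237 + 54
  237 = 4 · 54 + 21
  54 = 2 · 21 + 12
  21 = 1 · 12 + 9
  12 = 1 · 9 + 3
  9 = 3 · 3 + 0
gcd(528, 291) = 3.
Track Bezout coefficients alongside the remainders: start with r₀ = 528 = a·1 + b·0 (s = 1, t = 0) and r₁ = 291 = a·0 + b·1 (s = 0, t = 1); each new remainder r_{k+1} = r_{k-1} − q_k·r_k inherits s_{k+1} = s_{k-1} − q_k·s_k, t_{k+1} = t_{k-1} − q_k·t_k, so r_k = a·s_k + b·t_k at every step:
  q = 1: r = 237, s = 1 − 1·0 = 1, t = 0 − 1·1 = -1  (check: 528·1 + 291·(-1) = 237)
  q = 1: r = 54, s = 0 − 1·1 = -1, t = 1 − 1·(-1) = 2  (check: 528·(-1) + 291·2 = 54)
  q = 4: r = 21, s = 1 − 4·(-1) = 5, t = -1 − 4·2 = -9  (check: 528·5 + 291·(-9) = 21)
  q = 2: r = 12, s = -1 − 2·5 = -11, t = 2 − 2·(-9) = 20  (check: 528·(-11) + 291·20 = 12)
  q = 1: r = 9, s = 5 − 1·(-11) = 16, t = -9 − 1·20 = -29  (check: 528·16 + 291·(-29) = 9)
  q = 1: r = 3, s = -11 − 1·16 = -27, t = 20 − 1·(-29) = 49  (check: 528·(-27) + 291·49 = 3)
The row with r = 3 (the gcd) gives the Bezout coefficients s = -27, t = 49.
Result: 528 · (-27) + 291 · (49) = 3.

gcd(528, 291) = 3; s = -27, t = 49 (check: 528·(-27) + 291·49 = 3).


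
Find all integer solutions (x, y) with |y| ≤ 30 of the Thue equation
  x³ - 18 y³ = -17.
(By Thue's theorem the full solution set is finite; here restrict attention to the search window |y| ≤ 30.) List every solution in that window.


The equation is x³ - 18y³ = -17. For fixed y, x³ = 18·y³ − 17, so a solution requires the RHS to be a perfect cube.
Strategy: iterate y from -30 to 30, compute RHS = 18·y³ − 17, and check whether it is a (positive or negative) perfect cube.
Check small values of y:
  y = 0: RHS = -17 is not a perfect cube.
  y = 1: RHS = 1 = (1)³ ⇒ x = 1 works.
  y = -1: RHS = -35 is not a perfect cube.
  y = 2: RHS = 127 is not a perfect cube.
  y = -2: RHS = -161 is not a perfect cube.
  y = 3: RHS = 469 is not a perfect cube.
  y = -3: RHS = -503 is not a perfect cube.
Continuing the search up to |y| = 30 finds no further solutions beyond those listed.
Collected solutions: (1, 1).

Solutions (with |y| ≤ 30): (1, 1).


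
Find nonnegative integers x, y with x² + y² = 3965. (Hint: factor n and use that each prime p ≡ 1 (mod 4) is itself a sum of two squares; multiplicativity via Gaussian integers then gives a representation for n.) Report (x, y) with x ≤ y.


Step 1: Factor n = 3965 = 5 · 13 · 61.
Step 2: Check the mod-4 condition on each prime factor: 5 ≡ 1 (mod 4), exponent 1; 13 ≡ 1 (mod 4), exponent 1; 61 ≡ 1 (mod 4), exponent 1.
All primes ≡ 3 (mod 4) appear to even exponent (or don't appear), so by the two-squares theorem n IS expressible as a sum of two squares.
Step 3: Build a representation. Here n = 5 · 13 · 61 is a product of primes ≡ 1 (mod 4). Each prime p ≡ 1 (mod 4) is itself a sum of two squares; find a² by testing p − a² for a perfect square:
  5: 5 − 1² = 4 = 2² ⇒ 5 = 1² + 2².
  13: 13 − 1² = 12, 13 − 2² = 9 = 3² ⇒ 13 = 2² + 3².
  61: 61 − 1² = 60, 61 − 2² = 57, 61 − 3² = 52, 61 − 4² = 45, 61 − 5² = 36 = 6² ⇒ 61 = 5² + 6².
  Combine using the Brahmagupta–Fibonacci identity (a² + b²)(c² + d²) = (ac − bd)² + (ad + bc)² = (ac + bd)² + (ad − bc)²:
  5 · 13 = 65: from (1² + 2²)(2² + 3²), take (1·2 − 2·3, 1·3 + 2·2) = (2 − 6, 3 + 4) = (-4, 7); dropping signs (only squares matter) gives (4, 7); check 4² + 7² = 16 + 49 = 65 ✓.
  65 · 61 = 3965: from (4² + 7²)(5² + 6²), take (4·5 − 7·6, 4·6 + 7·5) = (20 − 42, 24 + 35) = (-22, 59); dropping signs (only squares matter) gives (22, 59); check 22² + 59² = 484 + 3481 = 3965 ✓.
Step 4: Order so x ≤ y and verify: 22² + 59² = 484 + 3481 = 3965 = n. ✓

n = 3965 = 22² + 59² (one valid representation with x ≤ y).


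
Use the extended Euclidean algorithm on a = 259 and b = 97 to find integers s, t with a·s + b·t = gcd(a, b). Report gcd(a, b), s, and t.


Euclidean algorithm on (259, 97) — divide until remainder is 0:
  259 = 2 · 97 + 65
  97 = 1 · 65 + 32
  65 = 2 · 32 + 1
  32 = 32 · 1 + 0
gcd(259, 97) = 1.
Track Bezout coefficients alongside the remainders: start with r₀ = 259 = a·1 + b·0 (s = 1, t = 0) and r₁ = 97 = a·0 + b·1 (s = 0, t = 1); each new remainder r_{k+1} = r_{k-1} − q_k·r_k inherits s_{k+1} = s_{k-1} − q_k·s_k, t_{k+1} = t_{k-1} − q_k·t_k, so r_k = a·s_k + b·t_k at every step:
  q = 2: r = 65, s = 1 − 2·0 = 1, t = 0 − 2·1 = -2  (check: 259·1 + 97·(-2) = 65)
  q = 1: r = 32, s = 0 − 1·1 = -1, t = 1 − 1·(-2) = 3  (check: 259·(-1) + 97·3 = 32)
  q = 2: r = 1, s = 1 − 2·(-1) = 3, t = -2 − 2·3 = -8  (check: 259·3 + 97·(-8) = 1)
The row with r = 1 (the gcd) gives the Bezout coefficients s = 3, t = -8.
Result: 259 · (3) + 97 · (-8) = 1.

gcd(259, 97) = 1; s = 3, t = -8 (check: 259·3 + 97·(-8) = 1).


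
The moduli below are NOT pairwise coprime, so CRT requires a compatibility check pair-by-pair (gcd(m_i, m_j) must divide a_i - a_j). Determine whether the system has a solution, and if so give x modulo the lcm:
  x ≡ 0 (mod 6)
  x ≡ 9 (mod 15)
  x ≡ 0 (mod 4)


Moduli 6, 15, 4 are not pairwise coprime, so CRT works modulo lcm(m_i) when all pairwise compatibility conditions hold.
Pairwise compatibility: gcd(m_i, m_j) must divide a_i - a_j for every pair.
Merge one congruence at a time:
  Start: x ≡ 0 (mod 6).
  Combine with x ≡ 9 (mod 15): gcd(6, 15) = 3; 9 - 0 = 9, which IS divisible by 3, so compatible.
    Write x = 0 + 6·t and substitute into x ≡ 9 (mod 15): 6·t ≡ 9 − 0 = 9 (mod 15).
    Divide the congruence (and modulus) by g = 3: 2·t ≡ 3 (mod 5).
    The inverse of 2 mod 5 is 3 (since 2·3 = 6 = 1·5 + 1), so t ≡ 3·3 = 9 ≡ 4 (mod 5).
    Then x = 0 + 6·4 = 24, valid modulo lcm(6, 15) = 30: x ≡ 24 (mod 30).
  Combine with x ≡ 0 (mod 4): gcd(30, 4) = 2; 0 - 24 = -24, which IS divisible by 2, so compatible.
    Write x = 24 + 30·t and substitute into x ≡ 0 (mod 4): 30·t ≡ 0 − 24 = -24 (mod 4).
    Divide the congruence (and modulus) by g = 2: 15·t ≡ -12 (mod 2).
    Reduce coefficients mod 2: 1·t ≡ 0 (mod 2).
    So t ≡ 0 (mod 2).
    Then x = 24 + 30·0 = 24, valid modulo lcm(30, 4) = 60: x ≡ 24 (mod 60).
Verify: 24 mod 6 = 0, 24 mod 15 = 9, 24 mod 4 = 0.

x ≡ 24 (mod 60).


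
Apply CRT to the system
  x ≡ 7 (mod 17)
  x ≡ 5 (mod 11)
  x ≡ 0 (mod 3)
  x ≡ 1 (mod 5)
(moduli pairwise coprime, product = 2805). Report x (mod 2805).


Product of moduli M = 17 · 11 · 3 · 5 = 2805.
Merge one congruence at a time:
  Start: x ≡ 7 (mod 17).
  Combine with x ≡ 5 (mod 11); new modulus lcm = 187.
    Write x = 7 + 17·t and substitute into x ≡ 5 (mod 11): 17·t ≡ 5 − 7 = -2 (mod 11).
    Reduce coefficients mod 11: 6·t ≡ 9 (mod 11).
    The inverse of 6 mod 11 is 2 (since 6·2 = 12 = 1·11 + 1), so t ≡ 2·9 = 18 ≡ 7 (mod 11).
    Then x = 7 + 17·7 = 126, valid modulo lcm(17, 11) = 187: x ≡ 126 (mod 187).
  Combine with x ≡ 0 (mod 3); new modulus lcm = 561.
    Write x = 126 + 187·t and substitute into x ≡ 0 (mod 3): 187·t ≡ 0 − 126 = -126 (mod 3).
    Reduce coefficients mod 3: 1·t ≡ 0 (mod 3).
    So t ≡ 0 (mod 3).
    Then x = 126 + 187·0 = 126, valid modulo lcm(187, 3) = 561: x ≡ 126 (mod 561).
  Combine with x ≡ 1 (mod 5); new modulus lcm = 2805.
    Write x = 126 + 561·t and substitute into x ≡ 1 (mod 5): 561·t ≡ 1 − 126 = -125 (mod 5).
    Reduce coefficients mod 5: 1·t ≡ 0 (mod 5).
    So t ≡ 0 (mod 5).
    Then x = 126 + 561·0 = 126, valid modulo lcm(561, 5) = 2805: x ≡ 126 (mod 2805).
Verify against each original: 126 mod 17 = 7, 126 mod 11 = 5, 126 mod 3 = 0, 126 mod 5 = 1.

x ≡ 126 (mod 2805).


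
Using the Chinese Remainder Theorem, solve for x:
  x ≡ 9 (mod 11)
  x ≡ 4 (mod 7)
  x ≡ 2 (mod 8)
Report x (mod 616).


Moduli 11, 7, 8 are pairwise coprime; by CRT there is a unique solution modulo M = 11 · 7 · 8 = 616.
Solve pairwise, accumulating the modulus:
  Start with x ≡ 9 (mod 11).
  Combine with x ≡ 4 (mod 7): since gcd(11, 7) = 1, we get a unique residue mod 77.
    Write x = 9 + 11·t and substitute into x ≡ 4 (mod 7): 11·t ≡ 4 − 9 = -5 (mod 7).
    Reduce coefficients mod 7: 4·t ≡ 2 (mod 7).
    The inverse of 4 mod 7 is 2 (since 4·2 = 8 = 1·7 + 1), so t ≡ 2·2 = 4 ≡ 4 (mod 7).
    Then x = 9 + 11·4 = 53, valid modulo lcm(11, 7) = 77: x ≡ 53 (mod 77).
  Combine with x ≡ 2 (mod 8): since gcd(77, 8) = 1, we get a unique residue mod 616.
    Write x = 53 + 77·t and substitute into x ≡ 2 (mod 8): 77·t ≡ 2 − 53 = -51 (mod 8).
    Reduce coefficients mod 8: 5·t ≡ 5 (mod 8).
    The inverse of 5 mod 8 is 5 (since 5·5 = 25 = 3·8 + 1), so t ≡ 5·5 = 25 ≡ 1 (mod 8).
    Then x = 53 + 77·1 = 130, valid modulo lcm(77, 8) = 616: x ≡ 130 (mod 616).
Verify: 130 mod 11 = 9 ✓, 130 mod 7 = 4 ✓, 130 mod 8 = 2 ✓.

x ≡ 130 (mod 616).


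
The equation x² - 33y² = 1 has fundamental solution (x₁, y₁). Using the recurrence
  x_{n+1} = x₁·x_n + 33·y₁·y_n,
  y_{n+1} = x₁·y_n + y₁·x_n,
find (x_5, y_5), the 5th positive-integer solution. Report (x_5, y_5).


Step 1: Find the fundamental solution (x₁, y₁) of x² - 33y² = 1.
  Expand √33 as a continued fraction. a₀ = ⌊√33⌋ = 5; iterate m_{k+1} = d_k·a_k − m_k, d_{k+1} = (33 − m_{k+1}²)/d_k, a_{k+1} = ⌊(a₀ + m_{k+1})/d_{k+1}⌋ (starting m₀ = 0, d₀ = 1), with convergents p_k = a_k·p_{k-1} + p_{k-2}, q_k = a_k·q_{k-1} + q_{k-2} (p₋₁ = 1, q₋₁ = 0):
  k = 0: a₀ = 5; p₀/q₀ = 5/1; p₀² − 33·q₀² = 25 − 33 = -8.
  k = 1: m = 5, d = 8, a = ⌊(5 + 5)/8⌋ = 1; p/q = (1·5 + 1)/(1·1 + 0) = 6/1; p² − 33·q² = 36 − 33 = 3.
  k = 2: m = 3, d = 3, a = ⌊(5 + 3)/3⌋ = 2; p/q = (2·6 + 5)/(2·1 + 1) = 17/3; p² − 33·q² = 289 − 297 = -8.
  k = 3: m = 3, d = 8, a = ⌊(5 + 3)/8⌋ = 1; p/q = (1·17 + 6)/(1·3 + 1) = 23/4; p² − 33·q² = 529 − 528 = 1.
  The first convergent with p² − 33·q² = 1 gives the fundamental solution (x₁, y₁) = (23, 4).
Step 2: Apply the recurrence (x_{n+1}, y_{n+1}) = (x₁x_n + 33y₁y_n, x₁y_n + y₁x_n) repeatedly.
  From (x_1, y_1) = (23, 4): x_2 = 23·23 + 33·4·4 = 1057; y_2 = 23·4 + 4·23 = 184.
  From (x_2, y_2) = (1057, 184): x_3 = 23·1057 + 33·4·184 = 48599; y_3 = 23·184 + 4·1057 = 8460.
  From (x_3, y_3) = (48599, 8460): x_4 = 23·48599 + 33·4·8460 = 2234497; y_4 = 23·8460 + 4·48599 = 388976.
  From (x_4, y_4) = (2234497, 388976): x_5 = 23·2234497 + 33·4·388976 = 102738263; y_5 = 23·388976 + 4·2234497 = 17884436.
Step 3: Verify x_5² - 33·y_5² = 10555150684257169 - 10555150684257168 = 1 (should be 1). ✓

(x_1, y_1) = (23, 4); (x_5, y_5) = (102738263, 17884436).


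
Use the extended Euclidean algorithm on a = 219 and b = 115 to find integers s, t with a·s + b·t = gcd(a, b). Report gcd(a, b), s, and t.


Euclidean algorithm on (219, 115) — divide until remainder is 0:
  219 = 1 · 115 + 104
  115 = 1 · 104 + 11
  104 = 9 · 11 + 5
  11 = 2 · 5 + 1
  5 = 5 · 1 + 0
gcd(219, 115) = 1.
Track Bezout coefficients alongside the remainders: start with r₀ = 219 = a·1 + b·0 (s = 1, t = 0) and r₁ = 115 = a·0 + b·1 (s = 0, t = 1); each new remainder r_{k+1} = r_{k-1} − q_k·r_k inherits s_{k+1} = s_{k-1} − q_k·s_k, t_{k+1} = t_{k-1} − q_k·t_k, so r_k = a·s_k + b·t_k at every step:
  q = 1: r = 104, s = 1 − 1·0 = 1, t = 0 − 1·1 = -1  (check: 219·1 + 115·(-1) = 104)
  q = 1: r = 11, s = 0 − 1·1 = -1, t = 1 − 1·(-1) = 2  (check: 219·(-1) + 115·2 = 11)
  q = 9: r = 5, s = 1 − 9·(-1) = 10, t = -1 − 9·2 = -19  (check: 219·10 + 115·(-19) = 5)
  q = 2: r = 1, s = -1 − 2·10 = -21, t = 2 − 2·(-19) = 40  (check: 219·(-21) + 115·40 = 1)
The row with r = 1 (the gcd) gives the Bezout coefficients s = -21, t = 40.
Result: 219 · (-21) + 115 · (40) = 1.

gcd(219, 115) = 1; s = -21, t = 40 (check: 219·(-21) + 115·40 = 1).


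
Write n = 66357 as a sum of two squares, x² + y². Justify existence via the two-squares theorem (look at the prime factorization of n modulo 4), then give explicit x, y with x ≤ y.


Step 1: Factor n = 66357 = 3^2 · 73 · 101.
Step 2: Check the mod-4 condition on each prime factor: 3 ≡ 3 (mod 4), exponent 2 (must be even); 73 ≡ 1 (mod 4), exponent 1; 101 ≡ 1 (mod 4), exponent 1.
All primes ≡ 3 (mod 4) appear to even exponent (or don't appear), so by the two-squares theorem n IS expressible as a sum of two squares.
Step 3: Build a representation. Group n = k² · m with k = 3 and m = 73 · 101 = 7373 (a product of primes ≡ 1 (mod 4)); a representation of m scales to one of n via (k·x)² + (k·y)² = k²(x² + y²). Each prime p ≡ 1 (mod 4) is itself a sum of two squares; find a² by testing p − a² for a perfect square:
  73: 73 − 1² = 72, 73 − 2² = 69, 73 − 3² = 64 = 8² ⇒ 73 = 3² + 8².
  101: 101 − 1² = 100 = 10² ⇒ 101 = 1² + 10².
  Combine using the Brahmagupta–Fibonacci identity (a² + b²)(c² + d²) = (ac − bd)² + (ad + bc)² = (ac + bd)² + (ad − bc)²:
  73 · 101 = 7373: from (3² + 8²)(1² + 10²), take (3·1 − 8·10, 3·10 + 8·1) = (3 − 80, 30 + 8) = (-77, 38); dropping signs (only squares matter) gives (77, 38); check 77² + 38² = 5929 + 1444 = 7373 ✓.
  Scale by k = 3: (3·77, 3·38) = (231, 114).
Step 4: Order so x ≤ y and verify: 114² + 231² = 12996 + 53361 = 66357 = n. ✓

n = 66357 = 114² + 231² (one valid representation with x ≤ y).


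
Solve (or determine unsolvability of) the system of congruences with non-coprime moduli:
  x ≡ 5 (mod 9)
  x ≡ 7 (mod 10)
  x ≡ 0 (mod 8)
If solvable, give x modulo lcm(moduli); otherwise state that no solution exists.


Moduli 9, 10, 8 are not pairwise coprime, so CRT works modulo lcm(m_i) when all pairwise compatibility conditions hold.
Pairwise compatibility: gcd(m_i, m_j) must divide a_i - a_j for every pair.
Merge one congruence at a time:
  Start: x ≡ 5 (mod 9).
  Combine with x ≡ 7 (mod 10): gcd(9, 10) = 1; 7 - 5 = 2, which IS divisible by 1, so compatible.
    Write x = 5 + 9·t and substitute into x ≡ 7 (mod 10): 9·t ≡ 7 − 5 = 2 (mod 10).
    The inverse of 9 mod 10 is 9 (since 9·9 = 81 = 8·10 + 1), so t ≡ 9·2 = 18 ≡ 8 (mod 10).
    Then x = 5 + 9·8 = 77, valid modulo lcm(9, 10) = 90: x ≡ 77 (mod 90).
  Combine with x ≡ 0 (mod 8): gcd(90, 8) = 2, and 0 - 77 = -77 is NOT divisible by 2.
    ⇒ system is inconsistent (no integer solution).

No solution (the system is inconsistent).


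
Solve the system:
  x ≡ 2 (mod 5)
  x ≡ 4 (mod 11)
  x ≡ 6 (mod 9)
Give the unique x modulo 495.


Moduli 5, 11, 9 are pairwise coprime; by CRT there is a unique solution modulo M = 5 · 11 · 9 = 495.
Solve pairwise, accumulating the modulus:
  Start with x ≡ 2 (mod 5).
  Combine with x ≡ 4 (mod 11): since gcd(5, 11) = 1, we get a unique residue mod 55.
    Write x = 2 + 5·t and substitute into x ≡ 4 (mod 11): 5·t ≡ 4 − 2 = 2 (mod 11).
    The inverse of 5 mod 11 is 9 (since 5·9 = 45 = 4·11 + 1), so t ≡ 9·2 = 18 ≡ 7 (mod 11).
    Then x = 2 + 5·7 = 37, valid modulo lcm(5, 11) = 55: x ≡ 37 (mod 55).
  Combine with x ≡ 6 (mod 9): since gcd(55, 9) = 1, we get a unique residue mod 495.
    Write x = 37 + 55·t and substitute into x ≡ 6 (mod 9): 55·t ≡ 6 − 37 = -31 (mod 9).
    Reduce coefficients mod 9: 1·t ≡ 5 (mod 9).
    So t ≡ 5 (mod 9).
    Then x = 37 + 55·5 = 312, valid modulo lcm(55, 9) = 495: x ≡ 312 (mod 495).
Verify: 312 mod 5 = 2 ✓, 312 mod 11 = 4 ✓, 312 mod 9 = 6 ✓.

x ≡ 312 (mod 495).


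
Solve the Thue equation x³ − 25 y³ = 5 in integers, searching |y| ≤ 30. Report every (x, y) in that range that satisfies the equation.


The equation is x³ - 25y³ = 5. For fixed y, x³ = 25·y³ + 5, so a solution requires the RHS to be a perfect cube.
Strategy: iterate y from -30 to 30, compute RHS = 25·y³ + 5, and check whether it is a (positive or negative) perfect cube.
Check small values of y:
  y = 0: RHS = 5 is not a perfect cube.
  y = 1: RHS = 30 is not a perfect cube.
  y = -1: RHS = -20 is not a perfect cube.
  y = 2: RHS = 205 is not a perfect cube.
  y = -2: RHS = -195 is not a perfect cube.
  y = 3: RHS = 680 is not a perfect cube.
  y = -3: RHS = -670 is not a perfect cube.
Continuing the search up to |y| = 30 finds no solutions either.
No (x, y) in the scanned range satisfies the equation.

No integer solutions with |y| ≤ 30.


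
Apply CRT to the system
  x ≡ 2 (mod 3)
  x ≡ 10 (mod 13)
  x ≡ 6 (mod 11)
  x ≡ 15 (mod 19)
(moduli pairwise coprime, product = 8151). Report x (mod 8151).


Product of moduli M = 3 · 13 · 11 · 19 = 8151.
Merge one congruence at a time:
  Start: x ≡ 2 (mod 3).
  Combine with x ≡ 10 (mod 13); new modulus lcm = 39.
    Write x = 2 + 3·t and substitute into x ≡ 10 (mod 13): 3·t ≡ 10 − 2 = 8 (mod 13).
    The inverse of 3 mod 13 is 9 (since 3·9 = 27 = 2·13 + 1), so t ≡ 9·8 = 72 ≡ 7 (mod 13).
    Then x = 2 + 3·7 = 23, valid modulo lcm(3, 13) = 39: x ≡ 23 (mod 39).
  Combine with x ≡ 6 (mod 11); new modulus lcm = 429.
    Write x = 23 + 39·t and substitute into x ≡ 6 (mod 11): 39·t ≡ 6 − 23 = -17 (mod 11).
    Reduce coefficients mod 11: 6·t ≡ 5 (mod 11).
    The inverse of 6 mod 11 is 2 (since 6·2 = 12 = 1·11 + 1), so t ≡ 2·5 = 10 ≡ 10 (mod 11).
    Then x = 23 + 39·10 = 413, valid modulo lcm(39, 11) = 429: x ≡ 413 (mod 429).
  Combine with x ≡ 15 (mod 19); new modulus lcm = 8151.
    Write x = 413 + 429·t and substitute into x ≡ 15 (mod 19): 429·t ≡ 15 − 413 = -398 (mod 19).
    Reduce coefficients mod 19: 11·t ≡ 1 (mod 19).
    The inverse of 11 mod 19 is 7 (since 11·7 = 77 = 4·19 + 1), so t ≡ 7·1 = 7 ≡ 7 (mod 19).
    Then x = 413 + 429·7 = 3416, valid modulo lcm(429, 19) = 8151: x ≡ 3416 (mod 8151).
Verify against each original: 3416 mod 3 = 2, 3416 mod 13 = 10, 3416 mod 11 = 6, 3416 mod 19 = 15.

x ≡ 3416 (mod 8151).


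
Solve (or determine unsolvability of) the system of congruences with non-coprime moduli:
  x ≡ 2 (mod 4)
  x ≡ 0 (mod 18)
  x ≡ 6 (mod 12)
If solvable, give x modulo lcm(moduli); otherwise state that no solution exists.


Moduli 4, 18, 12 are not pairwise coprime, so CRT works modulo lcm(m_i) when all pairwise compatibility conditions hold.
Pairwise compatibility: gcd(m_i, m_j) must divide a_i - a_j for every pair.
Merge one congruence at a time:
  Start: x ≡ 2 (mod 4).
  Combine with x ≡ 0 (mod 18): gcd(4, 18) = 2; 0 - 2 = -2, which IS divisible by 2, so compatible.
    Write x = 2 + 4·t and substitute into x ≡ 0 (mod 18): 4·t ≡ 0 − 2 = -2 (mod 18).
    Divide the congruence (and modulus) by g = 2: 2·t ≡ -1 (mod 9).
    Reduce coefficients mod 9: 2·t ≡ 8 (mod 9).
    The inverse of 2 mod 9 is 5 (since 2·5 = 10 = 1·9 + 1), so t ≡ 5·8 = 40 ≡ 4 (mod 9).
    Then x = 2 + 4·4 = 18, valid modulo lcm(4, 18) = 36: x ≡ 18 (mod 36).
  Combine with x ≡ 6 (mod 12): gcd(36, 12) = 12; 6 - 18 = -12, which IS divisible by 12, so compatible.
    Write x = 18 + 36·t and substitute into x ≡ 6 (mod 12): 36·t ≡ 6 − 18 = -12 (mod 12).
    Divide the congruence (and modulus) by g = 12: 3·t ≡ -1 (mod 1).
    Modulo 1 every t works; take t = 0.
    Then x = 18 + 36·0 = 18, valid modulo lcm(36, 12) = 36: x ≡ 18 (mod 36).
Verify: 18 mod 4 = 2, 18 mod 18 = 0, 18 mod 12 = 6.

x ≡ 18 (mod 36).


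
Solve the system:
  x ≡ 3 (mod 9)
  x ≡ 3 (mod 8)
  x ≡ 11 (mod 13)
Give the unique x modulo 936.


Moduli 9, 8, 13 are pairwise coprime; by CRT there is a unique solution modulo M = 9 · 8 · 13 = 936.
Solve pairwise, accumulating the modulus:
  Start with x ≡ 3 (mod 9).
  Combine with x ≡ 3 (mod 8): since gcd(9, 8) = 1, we get a unique residue mod 72.
    Write x = 3 + 9·t and substitute into x ≡ 3 (mod 8): 9·t ≡ 3 − 3 = 0 (mod 8).
    Reduce coefficients mod 8: 1·t ≡ 0 (mod 8).
    So t ≡ 0 (mod 8).
    Then x = 3 + 9·0 = 3, valid modulo lcm(9, 8) = 72: x ≡ 3 (mod 72).
  Combine with x ≡ 11 (mod 13): since gcd(72, 13) = 1, we get a unique residue mod 936.
    Write x = 3 + 72·t and substitute into x ≡ 11 (mod 13): 72·t ≡ 11 − 3 = 8 (mod 13).
    Reduce coefficients mod 13: 7·t ≡ 8 (mod 13).
    The inverse of 7 mod 13 is 2 (since 7·2 = 14 = 1·13 + 1), so t ≡ 2·8 = 16 ≡ 3 (mod 13).
    Then x = 3 + 72·3 = 219, valid modulo lcm(72, 13) = 936: x ≡ 219 (mod 936).
Verify: 219 mod 9 = 3 ✓, 219 mod 8 = 3 ✓, 219 mod 13 = 11 ✓.

x ≡ 219 (mod 936).


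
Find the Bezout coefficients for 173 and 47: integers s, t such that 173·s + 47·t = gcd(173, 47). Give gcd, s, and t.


Euclidean algorithm on (173, 47) — divide until remainder is 0:
  173 = 3 · 47 + 32
  47 = 1 · 32 + 15
  32 = 2 · 15 + 2
  15 = 7 · 2 + 1
  2 = 2 · 1 + 0
gcd(173, 47) = 1.
Track Bezout coefficients alongside the remainders: start with r₀ = 173 = a·1 + b·0 (s = 1, t = 0) and r₁ = 47 = a·0 + b·1 (s = 0, t = 1); each new remainder r_{k+1} = r_{k-1} − q_k·r_k inherits s_{k+1} = s_{k-1} − q_k·s_k, t_{k+1} = t_{k-1} − q_k·t_k, so r_k = a·s_k + b·t_k at every step:
  q = 3: r = 32, s = 1 − 3·0 = 1, t = 0 − 3·1 = -3  (check: 173·1 + 47·(-3) = 32)
  q = 1: r = 15, s = 0 − 1·1 = -1, t = 1 − 1·(-3) = 4  (check: 173·(-1) + 47·4 = 15)
  q = 2: r = 2, s = 1 − 2·(-1) = 3, t = -3 − 2·4 = -11  (check: 173·3 + 47·(-11) = 2)
  q = 7: r = 1, s = -1 − 7·3 = -22, t = 4 − 7·(-11) = 81  (check: 173·(-22) + 47·81 = 1)
The row with r = 1 (the gcd) gives the Bezout coefficients s = -22, t = 81.
Result: 173 · (-22) + 47 · (81) = 1.

gcd(173, 47) = 1; s = -22, t = 81 (check: 173·(-22) + 47·81 = 1).


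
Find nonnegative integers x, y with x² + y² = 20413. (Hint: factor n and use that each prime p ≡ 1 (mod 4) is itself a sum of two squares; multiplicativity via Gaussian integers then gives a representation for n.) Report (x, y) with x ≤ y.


Step 1: Factor n = 20413 = 137 · 149.
Step 2: Check the mod-4 condition on each prime factor: 137 ≡ 1 (mod 4), exponent 1; 149 ≡ 1 (mod 4), exponent 1.
All primes ≡ 3 (mod 4) appear to even exponent (or don't appear), so by the two-squares theorem n IS expressible as a sum of two squares.
Step 3: Build a representation. Here n = 137 · 149 is a product of primes ≡ 1 (mod 4). Each prime p ≡ 1 (mod 4) is itself a sum of two squares; find a² by testing p − a² for a perfect square:
  137: 137 − 1² = 136, 137 − 2² = 133, 137 − 3² = 128, 137 − 4² = 121 = 11² ⇒ 137 = 4² + 11².
  149: 149 − 1² = 148, 149 − 2² = 145, 149 − 3² = 140, 149 − 4² = 133, 149 − 5² = 124, 149 − 6² = 113, 149 − 7² = 100 = 10² ⇒ 149 = 7² + 10².
  Combine using the Brahmagupta–Fibonacci identity (a² + b²)(c² + d²) = (ac − bd)² + (ad + bc)² = (ac + bd)² + (ad − bc)²:
  137 · 149 = 20413: from (4² + 11²)(7² + 10²), take (4·7 − 11·10, 4·10 + 11·7) = (28 − 110, 40 + 77) = (-82, 117); dropping signs (only squares matter) gives (82, 117); check 82² + 117² = 6724 + 13689 = 20413 ✓.
Step 4: Order so x ≤ y and verify: 82² + 117² = 6724 + 13689 = 20413 = n. ✓

n = 20413 = 82² + 117² (one valid representation with x ≤ y).


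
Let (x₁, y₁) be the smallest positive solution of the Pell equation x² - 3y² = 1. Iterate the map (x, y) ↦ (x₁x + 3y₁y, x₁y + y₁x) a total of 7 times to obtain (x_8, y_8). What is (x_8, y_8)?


Step 1: Find the fundamental solution (x₁, y₁) of x² - 3y² = 1.
  Expand √3 as a continued fraction. a₀ = ⌊√3⌋ = 1; iterate m_{k+1} = d_k·a_k − m_k, d_{k+1} = (3 − m_{k+1}²)/d_k, a_{k+1} = ⌊(a₀ + m_{k+1})/d_{k+1}⌋ (starting m₀ = 0, d₀ = 1), with convergents p_k = a_k·p_{k-1} + p_{k-2}, q_k = a_k·q_{k-1} + q_{k-2} (p₋₁ = 1, q₋₁ = 0):
  k = 0: a₀ = 1; p₀/q₀ = 1/1; p₀² − 3·q₀² = 1 − 3 = -2.
  k = 1: m = 1, d = 2, a = ⌊(1 + 1)/2⌋ = 1; p/q = (1·1 + 1)/(1·1 + 0) = 2/1; p² − 3·q² = 4 − 3 = 1.
  The first convergent with p² − 3·q² = 1 gives the fundamental solution (x₁, y₁) = (2, 1).
Step 2: Apply the recurrence (x_{n+1}, y_{n+1}) = (x₁x_n + 3y₁y_n, x₁y_n + y₁x_n) repeatedly.
  From (x_1, y_1) = (2, 1): x_2 = 2·2 + 3·1·1 = 7; y_2 = 2·1 + 1·2 = 4.
  From (x_2, y_2) = (7, 4): x_3 = 2·7 + 3·1·4 = 26; y_3 = 2·4 + 1·7 = 15.
  From (x_3, y_3) = (26, 15): x_4 = 2·26 + 3·1·15 = 97; y_4 = 2·15 + 1·26 = 56.
  From (x_4, y_4) = (97, 56): x_5 = 2·97 + 3·1·56 = 362; y_5 = 2·56 + 1·97 = 209.
  From (x_5, y_5) = (362, 209): x_6 = 2·362 + 3·1·209 = 1351; y_6 = 2·209 + 1·362 = 780.
  From (x_6, y_6) = (1351, 780): x_7 = 2·1351 + 3·1·780 = 5042; y_7 = 2·780 + 1·1351 = 2911.
  From (x_7, y_7) = (5042, 2911): x_8 = 2·5042 + 3·1·2911 = 18817; y_8 = 2·2911 + 1·5042 = 10864.
Step 3: Verify x_8² - 3·y_8² = 354079489 - 354079488 = 1 (should be 1). ✓

(x_1, y_1) = (2, 1); (x_8, y_8) = (18817, 10864).


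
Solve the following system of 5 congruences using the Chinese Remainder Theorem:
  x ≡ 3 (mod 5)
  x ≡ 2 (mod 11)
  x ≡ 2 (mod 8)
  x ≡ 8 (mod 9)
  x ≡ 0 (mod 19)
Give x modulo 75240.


Product of moduli M = 5 · 11 · 8 · 9 · 19 = 75240.
Merge one congruence at a time:
  Start: x ≡ 3 (mod 5).
  Combine with x ≡ 2 (mod 11); new modulus lcm = 55.
    Write x = 3 + 5·t and substitute into x ≡ 2 (mod 11): 5·t ≡ 2 − 3 = -1 (mod 11).
    Reduce coefficients mod 11: 5·t ≡ 10 (mod 11).
    The inverse of 5 mod 11 is 9 (since 5·9 = 45 = 4·11 + 1), so t ≡ 9·10 = 90 ≡ 2 (mod 11).
    Then x = 3 + 5·2 = 13, valid modulo lcm(5, 11) = 55: x ≡ 13 (mod 55).
  Combine with x ≡ 2 (mod 8); new modulus lcm = 440.
    Write x = 13 + 55·t and substitute into x ≡ 2 (mod 8): 55·t ≡ 2 − 13 = -11 (mod 8).
    Reduce coefficients mod 8: 7·t ≡ 5 (mod 8).
    The inverse of 7 mod 8 is 7 (since 7·7 = 49 = 6·8 + 1), so t ≡ 7·5 = 35 ≡ 3 (mod 8).
    Then x = 13 + 55·3 = 178, valid modulo lcm(55, 8) = 440: x ≡ 178 (mod 440).
  Combine with x ≡ 8 (mod 9); new modulus lcm = 3960.
    Write x = 178 + 440·t and substitute into x ≡ 8 (mod 9): 440·t ≡ 8 − 178 = -170 (mod 9).
    Reduce coefficients mod 9: 8·t ≡ 1 (mod 9).
    The inverse of 8 mod 9 is 8 (since 8·8 = 64 = 7·9 + 1), so t ≡ 8·1 = 8 ≡ 8 (mod 9).
    Then x = 178 + 440·8 = 3698, valid modulo lcm(440, 9) = 3960: x ≡ 3698 (mod 3960).
  Combine with x ≡ 0 (mod 19); new modulus lcm = 75240.
    Write x = 3698 + 3960·t and substitute into x ≡ 0 (mod 19): 3960·t ≡ 0 − 3698 = -3698 (mod 19).
    Reduce coefficients mod 19: 8·t ≡ 7 (mod 19).
    The inverse of 8 mod 19 is 12 (since 8·12 = 96 = 5·19 + 1), so t ≡ 12·7 = 84 ≡ 8 (mod 19).
    Then x = 3698 + 3960·8 = 35378, valid modulo lcm(3960, 19) = 75240: x ≡ 35378 (mod 75240).
Verify against each original: 35378 mod 5 = 3, 35378 mod 11 = 2, 35378 mod 8 = 2, 35378 mod 9 = 8, 35378 mod 19 = 0.

x ≡ 35378 (mod 75240).


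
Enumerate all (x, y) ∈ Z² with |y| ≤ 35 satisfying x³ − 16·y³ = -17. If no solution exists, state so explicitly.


The equation is x³ - 16y³ = -17. For fixed y, x³ = 16·y³ − 17, so a solution requires the RHS to be a perfect cube.
Strategy: iterate y from -35 to 35, compute RHS = 16·y³ − 17, and check whether it is a (positive or negative) perfect cube.
Check small values of y:
  y = 0: RHS = -17 is not a perfect cube.
  y = 1: RHS = -1 = (-1)³ ⇒ x = -1 works.
  y = -1: RHS = -33 is not a perfect cube.
  y = 2: RHS = 111 is not a perfect cube.
  y = -2: RHS = -145 is not a perfect cube.
  y = 3: RHS = 415 is not a perfect cube.
  y = -3: RHS = -449 is not a perfect cube.
Continuing the search up to |y| = 35 finds no further solutions beyond those listed.
Collected solutions: (-1, 1).

Solutions (with |y| ≤ 35): (-1, 1).


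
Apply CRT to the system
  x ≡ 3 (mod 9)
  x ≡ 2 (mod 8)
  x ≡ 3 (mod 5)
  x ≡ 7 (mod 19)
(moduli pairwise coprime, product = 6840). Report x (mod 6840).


Product of moduli M = 9 · 8 · 5 · 19 = 6840.
Merge one congruence at a time:
  Start: x ≡ 3 (mod 9).
  Combine with x ≡ 2 (mod 8); new modulus lcm = 72.
    Write x = 3 + 9·t and substitute into x ≡ 2 (mod 8): 9·t ≡ 2 − 3 = -1 (mod 8).
    Reduce coefficients mod 8: 1·t ≡ 7 (mod 8).
    So t ≡ 7 (mod 8).
    Then x = 3 + 9·7 = 66, valid modulo lcm(9, 8) = 72: x ≡ 66 (mod 72).
  Combine with x ≡ 3 (mod 5); new modulus lcm = 360.
    Write x = 66 + 72·t and substitute into x ≡ 3 (mod 5): 72·t ≡ 3 − 66 = -63 (mod 5).
    Reduce coefficients mod 5: 2·t ≡ 2 (mod 5).
    The inverse of 2 mod 5 is 3 (since 2·3 = 6 = 1·5 + 1), so t ≡ 3·2 = 6 ≡ 1 (mod 5).
    Then x = 66 + 72·1 = 138, valid modulo lcm(72, 5) = 360: x ≡ 138 (mod 360).
  Combine with x ≡ 7 (mod 19); new modulus lcm = 6840.
    Write x = 138 + 360·t and substitute into x ≡ 7 (mod 19): 360·t ≡ 7 − 138 = -131 (mod 19).
    Reduce coefficients mod 19: 18·t ≡ 2 (mod 19).
    The inverse of 18 mod 19 is 18 (since 18·18 = 324 = 17·19 + 1), so t ≡ 18·2 = 36 ≡ 17 (mod 19).
    Then x = 138 + 360·17 = 6258, valid modulo lcm(360, 19) = 6840: x ≡ 6258 (mod 6840).
Verify against each original: 6258 mod 9 = 3, 6258 mod 8 = 2, 6258 mod 5 = 3, 6258 mod 19 = 7.

x ≡ 6258 (mod 6840).


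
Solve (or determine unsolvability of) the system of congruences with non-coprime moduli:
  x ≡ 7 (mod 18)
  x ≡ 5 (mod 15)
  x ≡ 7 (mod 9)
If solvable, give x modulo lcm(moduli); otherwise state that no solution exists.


Moduli 18, 15, 9 are not pairwise coprime, so CRT works modulo lcm(m_i) when all pairwise compatibility conditions hold.
Pairwise compatibility: gcd(m_i, m_j) must divide a_i - a_j for every pair.
Merge one congruence at a time:
  Start: x ≡ 7 (mod 18).
  Combine with x ≡ 5 (mod 15): gcd(18, 15) = 3, and 5 - 7 = -2 is NOT divisible by 3.
    ⇒ system is inconsistent (no integer solution).

No solution (the system is inconsistent).


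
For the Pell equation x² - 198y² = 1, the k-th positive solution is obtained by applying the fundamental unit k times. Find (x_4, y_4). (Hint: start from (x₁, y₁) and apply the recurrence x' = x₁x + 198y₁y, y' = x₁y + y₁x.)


Step 1: Find the fundamental solution (x₁, y₁) of x² - 198y² = 1.
  Expand √198 as a continued fraction. a₀ = ⌊√198⌋ = 14; iterate m_{k+1} = d_k·a_k − m_k, d_{k+1} = (198 − m_{k+1}²)/d_k, a_{k+1} = ⌊(a₀ + m_{k+1})/d_{k+1}⌋ (starting m₀ = 0, d₀ = 1), with convergents p_k = a_k·p_{k-1} + p_{k-2}, q_k = a_k·q_{k-1} + q_{k-2} (p₋₁ = 1, q₋₁ = 0):
  k = 0: a₀ = 14; p₀/q₀ = 14/1; p₀² − 198·q₀² = 196 − 198 = -2.
  k = 1: m = 14, d = 2, a = ⌊(14 + 14)/2⌋ = 14; p/q = (14·14 + 1)/(14·1 + 0) = 197/14; p² − 198·q² = 38809 − 38808 = 1.
  The first convergent with p² − 198·q² = 1 gives the fundamental solution (x₁, y₁) = (197, 14).
Step 2: Apply the recurrence (x_{n+1}, y_{n+1}) = (x₁x_n + 198y₁y_n, x₁y_n + y₁x_n) repeatedly.
  From (x_1, y_1) = (197, 14): x_2 = 197·197 + 198·14·14 = 77617; y_2 = 197·14 + 14·197 = 5516.
  From (x_2, y_2) = (77617, 5516): x_3 = 197·77617 + 198·14·5516 = 30580901; y_3 = 197·5516 + 14·77617 = 2173290.
  From (x_3, y_3) = (30580901, 2173290): x_4 = 197·30580901 + 198·14·2173290 = 12048797377; y_4 = 197·2173290 + 14·30580901 = 856270744.
Step 3: Verify x_4² - 198·y_4² = 145173518232002080129 - 145173518232002080128 = 1 (should be 1). ✓

(x_1, y_1) = (197, 14); (x_4, y_4) = (12048797377, 856270744).


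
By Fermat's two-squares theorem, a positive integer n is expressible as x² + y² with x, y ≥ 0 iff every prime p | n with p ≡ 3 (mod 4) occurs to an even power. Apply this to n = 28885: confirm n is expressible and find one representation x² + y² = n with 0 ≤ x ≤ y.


Step 1: Factor n = 28885 = 5 · 53 · 109.
Step 2: Check the mod-4 condition on each prime factor: 5 ≡ 1 (mod 4), exponent 1; 53 ≡ 1 (mod 4), exponent 1; 109 ≡ 1 (mod 4), exponent 1.
All primes ≡ 3 (mod 4) appear to even exponent (or don't appear), so by the two-squares theorem n IS expressible as a sum of two squares.
Step 3: Build a representation. Here n = 5 · 53 · 109 is a product of primes ≡ 1 (mod 4). Each prime p ≡ 1 (mod 4) is itself a sum of two squares; find a² by testing p − a² for a perfect square:
  5: 5 − 1² = 4 = 2² ⇒ 5 = 1² + 2².
  53: 53 − 1² = 52, 53 − 2² = 49 = 7² ⇒ 53 = 2² + 7².
  109: 109 − 1² = 108, 109 − 2² = 105, 109 − 3² = 100 = 10² ⇒ 109 = 3² + 10².
  Combine using the Brahmagupta–Fibonacci identity (a² + b²)(c² + d²) = (ac − bd)² + (ad + bc)² = (ac + bd)² + (ad − bc)²:
  5 · 53 = 265: from (1² + 2²)(2² + 7²), take (1·2 − 2·7, 1·7 + 2·2) = (2 − 14, 7 + 4) = (-12, 11); dropping signs (only squares matter) gives (12, 11); check 12² + 11² = 144 + 121 = 265 ✓.
  265 · 109 = 28885: from (12² + 11²)(3² + 10²), take (12·3 − 11·10, 12·10 + 11·3) = (36 − 110, 120 + 33) = (-74, 153); dropping signs (only squares matter) gives (74, 153); check 74² + 153² = 5476 + 23409 = 28885 ✓.
Step 4: Order so x ≤ y and verify: 74² + 153² = 5476 + 23409 = 28885 = n. ✓

n = 28885 = 74² + 153² (one valid representation with x ≤ y).
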